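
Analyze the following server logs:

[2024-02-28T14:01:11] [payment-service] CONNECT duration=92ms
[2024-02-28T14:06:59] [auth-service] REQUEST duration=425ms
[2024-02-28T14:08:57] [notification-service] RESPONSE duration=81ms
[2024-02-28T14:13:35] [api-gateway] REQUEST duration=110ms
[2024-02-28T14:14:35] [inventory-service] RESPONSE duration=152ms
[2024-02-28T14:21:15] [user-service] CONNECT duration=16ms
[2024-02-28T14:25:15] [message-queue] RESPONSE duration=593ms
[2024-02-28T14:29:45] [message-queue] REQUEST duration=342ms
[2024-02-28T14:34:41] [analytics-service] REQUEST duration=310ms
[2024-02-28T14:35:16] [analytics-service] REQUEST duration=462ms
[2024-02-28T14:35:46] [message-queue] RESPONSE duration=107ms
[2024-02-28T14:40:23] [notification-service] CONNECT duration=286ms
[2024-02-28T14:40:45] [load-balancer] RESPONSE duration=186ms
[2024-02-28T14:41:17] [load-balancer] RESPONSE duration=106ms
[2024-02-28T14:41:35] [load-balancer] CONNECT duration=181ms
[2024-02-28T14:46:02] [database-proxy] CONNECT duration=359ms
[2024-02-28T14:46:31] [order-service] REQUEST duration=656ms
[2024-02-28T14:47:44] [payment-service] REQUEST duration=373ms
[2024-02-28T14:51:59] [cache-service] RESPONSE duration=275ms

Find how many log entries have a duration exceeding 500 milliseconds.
2

To count timeouts:

1. Threshold: 500ms
2. Extract duration from each log entry
3. Count entries where duration > 500
4. Timeout count: 2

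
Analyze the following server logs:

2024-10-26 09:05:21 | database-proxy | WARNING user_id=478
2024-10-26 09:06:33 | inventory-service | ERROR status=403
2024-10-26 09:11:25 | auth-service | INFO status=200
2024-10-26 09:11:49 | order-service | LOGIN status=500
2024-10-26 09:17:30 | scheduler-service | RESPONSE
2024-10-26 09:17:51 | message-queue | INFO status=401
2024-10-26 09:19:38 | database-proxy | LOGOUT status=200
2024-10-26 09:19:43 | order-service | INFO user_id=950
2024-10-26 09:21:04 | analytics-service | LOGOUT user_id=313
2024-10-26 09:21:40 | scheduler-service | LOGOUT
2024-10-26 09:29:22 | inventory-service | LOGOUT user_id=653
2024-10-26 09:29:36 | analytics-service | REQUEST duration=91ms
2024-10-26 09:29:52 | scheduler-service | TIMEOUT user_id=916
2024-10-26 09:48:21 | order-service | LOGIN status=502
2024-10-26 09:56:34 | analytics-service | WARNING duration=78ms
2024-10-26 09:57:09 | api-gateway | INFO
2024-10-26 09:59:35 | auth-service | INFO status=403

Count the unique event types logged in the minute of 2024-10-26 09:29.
3

To count unique event types:

1. Filter events in the minute starting at 2024-10-26 09:29
2. Extract event types from matching entries
3. Count unique types: 3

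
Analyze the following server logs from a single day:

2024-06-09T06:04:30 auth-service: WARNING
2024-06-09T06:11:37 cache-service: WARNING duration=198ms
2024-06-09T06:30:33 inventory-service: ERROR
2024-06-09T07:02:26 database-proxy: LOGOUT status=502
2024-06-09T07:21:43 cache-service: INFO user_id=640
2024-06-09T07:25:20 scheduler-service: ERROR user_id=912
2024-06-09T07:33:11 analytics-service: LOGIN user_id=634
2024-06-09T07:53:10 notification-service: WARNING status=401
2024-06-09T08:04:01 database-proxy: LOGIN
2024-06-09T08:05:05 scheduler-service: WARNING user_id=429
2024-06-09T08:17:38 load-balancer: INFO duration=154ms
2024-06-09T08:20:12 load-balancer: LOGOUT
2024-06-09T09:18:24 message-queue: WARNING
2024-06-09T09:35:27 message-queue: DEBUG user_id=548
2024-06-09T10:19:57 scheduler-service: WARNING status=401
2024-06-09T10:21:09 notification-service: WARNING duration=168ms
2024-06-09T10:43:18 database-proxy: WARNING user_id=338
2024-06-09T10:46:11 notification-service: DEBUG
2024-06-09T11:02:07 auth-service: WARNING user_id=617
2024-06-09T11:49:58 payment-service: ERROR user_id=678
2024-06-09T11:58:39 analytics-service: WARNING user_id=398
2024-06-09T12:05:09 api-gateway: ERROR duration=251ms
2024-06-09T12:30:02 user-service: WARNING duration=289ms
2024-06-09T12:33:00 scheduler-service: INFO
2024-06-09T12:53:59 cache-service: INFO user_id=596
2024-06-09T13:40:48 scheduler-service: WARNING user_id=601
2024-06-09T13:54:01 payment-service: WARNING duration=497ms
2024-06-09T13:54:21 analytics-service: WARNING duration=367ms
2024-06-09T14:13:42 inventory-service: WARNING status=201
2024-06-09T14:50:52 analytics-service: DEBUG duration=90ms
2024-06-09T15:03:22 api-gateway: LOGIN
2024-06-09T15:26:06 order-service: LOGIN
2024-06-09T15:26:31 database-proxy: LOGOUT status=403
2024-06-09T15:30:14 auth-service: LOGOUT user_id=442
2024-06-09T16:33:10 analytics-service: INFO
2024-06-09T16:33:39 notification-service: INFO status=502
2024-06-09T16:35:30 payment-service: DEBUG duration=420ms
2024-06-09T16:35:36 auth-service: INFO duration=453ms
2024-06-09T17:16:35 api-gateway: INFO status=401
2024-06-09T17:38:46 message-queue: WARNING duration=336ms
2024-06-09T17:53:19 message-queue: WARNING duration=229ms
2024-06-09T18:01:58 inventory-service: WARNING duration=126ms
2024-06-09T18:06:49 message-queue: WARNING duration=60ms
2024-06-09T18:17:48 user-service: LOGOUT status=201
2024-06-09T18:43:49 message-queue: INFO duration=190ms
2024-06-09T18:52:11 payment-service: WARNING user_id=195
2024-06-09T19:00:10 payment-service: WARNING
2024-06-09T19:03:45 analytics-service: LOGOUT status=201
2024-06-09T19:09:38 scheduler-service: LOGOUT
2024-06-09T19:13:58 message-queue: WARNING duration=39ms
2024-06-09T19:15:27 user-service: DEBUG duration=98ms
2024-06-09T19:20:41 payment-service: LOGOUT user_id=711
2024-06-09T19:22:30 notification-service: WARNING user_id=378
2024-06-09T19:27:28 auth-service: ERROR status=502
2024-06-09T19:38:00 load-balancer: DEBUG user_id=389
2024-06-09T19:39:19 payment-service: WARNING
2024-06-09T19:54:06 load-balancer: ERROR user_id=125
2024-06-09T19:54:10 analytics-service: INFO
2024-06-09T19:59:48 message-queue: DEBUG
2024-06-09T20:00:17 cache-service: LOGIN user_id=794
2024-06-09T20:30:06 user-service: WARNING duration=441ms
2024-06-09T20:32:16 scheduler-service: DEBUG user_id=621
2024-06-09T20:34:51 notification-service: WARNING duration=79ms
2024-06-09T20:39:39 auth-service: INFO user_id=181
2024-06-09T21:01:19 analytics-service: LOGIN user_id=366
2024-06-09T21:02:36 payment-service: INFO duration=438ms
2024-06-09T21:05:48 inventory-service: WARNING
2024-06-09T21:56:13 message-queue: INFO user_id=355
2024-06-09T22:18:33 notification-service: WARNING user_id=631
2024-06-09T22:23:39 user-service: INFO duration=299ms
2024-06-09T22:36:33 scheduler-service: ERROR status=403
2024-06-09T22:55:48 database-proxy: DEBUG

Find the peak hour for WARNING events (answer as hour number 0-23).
19

To find the peak hour:

1. Group all WARNING events by hour
2. Count events in each hour
3. Find hour with maximum count
4. Peak hour: 19 (with 4 events)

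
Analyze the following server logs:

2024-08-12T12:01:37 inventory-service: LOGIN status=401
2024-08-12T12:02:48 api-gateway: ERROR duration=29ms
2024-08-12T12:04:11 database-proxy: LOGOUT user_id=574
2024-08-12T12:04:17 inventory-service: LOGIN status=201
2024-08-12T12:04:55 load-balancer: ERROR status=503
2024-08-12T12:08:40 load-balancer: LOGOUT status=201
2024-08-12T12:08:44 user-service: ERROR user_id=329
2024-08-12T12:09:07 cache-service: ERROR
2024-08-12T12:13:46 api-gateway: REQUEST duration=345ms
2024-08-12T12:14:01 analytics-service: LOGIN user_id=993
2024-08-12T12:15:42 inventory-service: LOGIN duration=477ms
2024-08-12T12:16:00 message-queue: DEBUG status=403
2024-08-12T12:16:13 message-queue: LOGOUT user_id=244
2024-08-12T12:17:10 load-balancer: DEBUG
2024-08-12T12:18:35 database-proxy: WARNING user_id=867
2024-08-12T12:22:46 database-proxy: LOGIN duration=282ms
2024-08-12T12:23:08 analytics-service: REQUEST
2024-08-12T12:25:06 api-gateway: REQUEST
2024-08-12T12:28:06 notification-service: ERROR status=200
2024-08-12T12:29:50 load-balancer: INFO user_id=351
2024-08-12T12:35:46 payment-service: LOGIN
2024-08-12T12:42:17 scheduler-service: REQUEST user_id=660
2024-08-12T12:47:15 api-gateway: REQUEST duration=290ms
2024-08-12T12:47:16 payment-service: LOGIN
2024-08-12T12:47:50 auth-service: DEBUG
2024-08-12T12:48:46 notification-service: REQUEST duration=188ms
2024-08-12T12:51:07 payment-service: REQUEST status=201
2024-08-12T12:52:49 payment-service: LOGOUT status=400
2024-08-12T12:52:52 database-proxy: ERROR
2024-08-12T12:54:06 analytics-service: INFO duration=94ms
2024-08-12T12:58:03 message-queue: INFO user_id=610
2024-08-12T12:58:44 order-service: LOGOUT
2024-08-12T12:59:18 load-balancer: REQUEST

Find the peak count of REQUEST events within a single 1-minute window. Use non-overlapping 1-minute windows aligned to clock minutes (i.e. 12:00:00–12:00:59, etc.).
1

To find the burst window:

1. Divide the log period into non-overlapping 1-minute windows starting at 12:00
2. Count REQUEST events in each window
3. Find the window with maximum count
4. Maximum events in a window: 1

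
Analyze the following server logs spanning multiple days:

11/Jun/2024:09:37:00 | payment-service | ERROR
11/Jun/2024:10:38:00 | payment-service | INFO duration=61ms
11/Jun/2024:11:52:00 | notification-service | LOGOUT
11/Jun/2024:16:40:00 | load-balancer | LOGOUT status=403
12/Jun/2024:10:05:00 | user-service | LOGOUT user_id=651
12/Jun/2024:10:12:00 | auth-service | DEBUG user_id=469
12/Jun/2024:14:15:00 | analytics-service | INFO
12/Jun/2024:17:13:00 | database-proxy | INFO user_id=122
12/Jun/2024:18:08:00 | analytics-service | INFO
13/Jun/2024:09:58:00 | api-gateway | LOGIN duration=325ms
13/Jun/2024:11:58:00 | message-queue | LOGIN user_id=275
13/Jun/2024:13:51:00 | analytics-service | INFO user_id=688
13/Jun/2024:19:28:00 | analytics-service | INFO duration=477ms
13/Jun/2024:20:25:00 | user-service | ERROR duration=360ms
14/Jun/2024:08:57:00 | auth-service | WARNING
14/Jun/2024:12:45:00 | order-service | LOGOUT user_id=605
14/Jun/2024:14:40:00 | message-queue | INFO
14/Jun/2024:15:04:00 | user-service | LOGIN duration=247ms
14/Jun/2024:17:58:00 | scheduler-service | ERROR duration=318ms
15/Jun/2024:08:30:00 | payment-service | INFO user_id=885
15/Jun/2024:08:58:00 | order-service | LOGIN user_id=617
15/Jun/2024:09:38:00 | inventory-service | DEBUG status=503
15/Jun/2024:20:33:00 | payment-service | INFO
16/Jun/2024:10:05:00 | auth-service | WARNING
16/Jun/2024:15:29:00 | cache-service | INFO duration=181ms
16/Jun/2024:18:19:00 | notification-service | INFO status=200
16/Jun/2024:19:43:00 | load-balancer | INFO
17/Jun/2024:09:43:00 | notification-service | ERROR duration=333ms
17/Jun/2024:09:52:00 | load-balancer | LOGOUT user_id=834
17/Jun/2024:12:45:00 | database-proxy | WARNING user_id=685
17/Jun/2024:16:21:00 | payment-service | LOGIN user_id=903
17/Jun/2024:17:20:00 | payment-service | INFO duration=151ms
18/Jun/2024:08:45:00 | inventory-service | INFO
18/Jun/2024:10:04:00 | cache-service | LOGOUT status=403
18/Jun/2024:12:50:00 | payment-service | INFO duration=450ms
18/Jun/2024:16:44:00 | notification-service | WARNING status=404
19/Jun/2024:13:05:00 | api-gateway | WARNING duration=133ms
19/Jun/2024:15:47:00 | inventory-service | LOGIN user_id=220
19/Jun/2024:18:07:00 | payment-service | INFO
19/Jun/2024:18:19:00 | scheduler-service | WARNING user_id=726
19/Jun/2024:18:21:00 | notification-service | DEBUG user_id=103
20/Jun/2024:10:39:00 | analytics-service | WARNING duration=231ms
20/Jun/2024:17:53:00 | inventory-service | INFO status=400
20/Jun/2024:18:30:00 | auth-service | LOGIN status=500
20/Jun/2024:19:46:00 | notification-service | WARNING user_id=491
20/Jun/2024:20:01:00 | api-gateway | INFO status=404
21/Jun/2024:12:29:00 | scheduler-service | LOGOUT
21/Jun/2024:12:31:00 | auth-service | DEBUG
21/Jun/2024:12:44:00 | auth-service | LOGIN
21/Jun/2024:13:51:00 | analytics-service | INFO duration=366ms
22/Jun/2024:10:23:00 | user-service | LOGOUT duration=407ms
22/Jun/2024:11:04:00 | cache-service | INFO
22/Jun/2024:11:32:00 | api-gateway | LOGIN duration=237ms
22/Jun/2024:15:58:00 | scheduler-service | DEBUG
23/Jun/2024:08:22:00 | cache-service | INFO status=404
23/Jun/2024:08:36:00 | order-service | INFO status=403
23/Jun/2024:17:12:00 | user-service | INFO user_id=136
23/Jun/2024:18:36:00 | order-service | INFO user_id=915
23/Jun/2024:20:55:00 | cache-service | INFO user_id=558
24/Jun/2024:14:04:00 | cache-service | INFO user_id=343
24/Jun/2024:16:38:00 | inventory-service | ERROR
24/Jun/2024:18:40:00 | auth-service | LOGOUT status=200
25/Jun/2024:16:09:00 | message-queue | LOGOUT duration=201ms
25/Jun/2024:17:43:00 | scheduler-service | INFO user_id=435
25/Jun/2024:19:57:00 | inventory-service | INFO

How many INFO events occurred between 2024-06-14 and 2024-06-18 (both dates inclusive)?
9

To filter by date range:

1. Date range: 2024-06-14 through 2024-06-18, both dates inclusive
2. Filter for INFO events whose date falls in this range
3. Count matching events: 9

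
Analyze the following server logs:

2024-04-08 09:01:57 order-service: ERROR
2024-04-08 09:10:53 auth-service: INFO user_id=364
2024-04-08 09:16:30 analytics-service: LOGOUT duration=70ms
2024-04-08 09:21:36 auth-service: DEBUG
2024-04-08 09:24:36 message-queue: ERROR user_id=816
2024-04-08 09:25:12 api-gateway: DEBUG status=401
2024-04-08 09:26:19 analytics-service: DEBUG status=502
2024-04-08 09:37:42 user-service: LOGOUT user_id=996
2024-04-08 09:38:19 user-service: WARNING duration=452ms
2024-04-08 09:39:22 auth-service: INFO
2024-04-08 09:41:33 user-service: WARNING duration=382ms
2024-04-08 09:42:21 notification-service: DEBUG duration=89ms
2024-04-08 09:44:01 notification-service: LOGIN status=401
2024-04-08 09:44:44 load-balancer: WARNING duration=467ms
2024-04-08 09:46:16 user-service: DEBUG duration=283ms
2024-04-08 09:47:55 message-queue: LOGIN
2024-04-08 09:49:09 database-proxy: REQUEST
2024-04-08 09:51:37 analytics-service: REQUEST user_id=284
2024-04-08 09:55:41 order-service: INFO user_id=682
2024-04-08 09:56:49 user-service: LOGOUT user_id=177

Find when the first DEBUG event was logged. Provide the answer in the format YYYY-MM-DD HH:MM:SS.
2024-04-08 09:21:36

To find the first event:

1. Filter for all DEBUG events
2. Sort by timestamp
3. Select the first one
4. Timestamp: 2024-04-08 09:21:36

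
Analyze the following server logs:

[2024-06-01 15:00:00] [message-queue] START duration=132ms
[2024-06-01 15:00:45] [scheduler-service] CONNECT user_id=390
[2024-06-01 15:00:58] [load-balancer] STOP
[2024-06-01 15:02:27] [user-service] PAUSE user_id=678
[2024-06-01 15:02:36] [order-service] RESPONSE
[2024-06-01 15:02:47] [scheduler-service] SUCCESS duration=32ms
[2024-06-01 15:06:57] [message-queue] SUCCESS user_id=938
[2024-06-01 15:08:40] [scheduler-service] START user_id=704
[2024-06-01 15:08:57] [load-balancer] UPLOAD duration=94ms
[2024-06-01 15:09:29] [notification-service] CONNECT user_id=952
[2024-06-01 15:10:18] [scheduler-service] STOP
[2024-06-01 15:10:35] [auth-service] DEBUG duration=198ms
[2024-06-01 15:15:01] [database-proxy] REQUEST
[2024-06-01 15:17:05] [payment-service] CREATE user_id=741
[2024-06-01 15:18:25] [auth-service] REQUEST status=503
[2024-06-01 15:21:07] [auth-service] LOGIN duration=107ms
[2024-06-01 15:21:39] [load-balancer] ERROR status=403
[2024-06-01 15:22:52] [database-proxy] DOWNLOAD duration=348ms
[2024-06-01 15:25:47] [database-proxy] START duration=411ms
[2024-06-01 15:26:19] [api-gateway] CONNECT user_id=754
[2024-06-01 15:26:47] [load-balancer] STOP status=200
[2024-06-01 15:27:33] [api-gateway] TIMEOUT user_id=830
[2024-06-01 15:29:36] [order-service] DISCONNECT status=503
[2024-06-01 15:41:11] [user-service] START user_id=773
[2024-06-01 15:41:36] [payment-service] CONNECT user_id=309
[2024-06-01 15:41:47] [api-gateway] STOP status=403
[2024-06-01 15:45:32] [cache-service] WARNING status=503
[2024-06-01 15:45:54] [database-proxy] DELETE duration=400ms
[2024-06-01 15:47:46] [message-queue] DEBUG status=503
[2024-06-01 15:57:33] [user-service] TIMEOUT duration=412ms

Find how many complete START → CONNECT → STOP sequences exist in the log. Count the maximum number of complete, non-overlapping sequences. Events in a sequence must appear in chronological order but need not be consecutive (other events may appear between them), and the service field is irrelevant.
4

To count sequences:

1. Look for pattern: START → CONNECT → STOP
2. Greedily scan the log in chronological order, matching each sequence element in turn (ignoring service)
3. Each time the full pattern completes, increment the count and restart matching from the next event
4. Complete non-overlapping sequences found: 4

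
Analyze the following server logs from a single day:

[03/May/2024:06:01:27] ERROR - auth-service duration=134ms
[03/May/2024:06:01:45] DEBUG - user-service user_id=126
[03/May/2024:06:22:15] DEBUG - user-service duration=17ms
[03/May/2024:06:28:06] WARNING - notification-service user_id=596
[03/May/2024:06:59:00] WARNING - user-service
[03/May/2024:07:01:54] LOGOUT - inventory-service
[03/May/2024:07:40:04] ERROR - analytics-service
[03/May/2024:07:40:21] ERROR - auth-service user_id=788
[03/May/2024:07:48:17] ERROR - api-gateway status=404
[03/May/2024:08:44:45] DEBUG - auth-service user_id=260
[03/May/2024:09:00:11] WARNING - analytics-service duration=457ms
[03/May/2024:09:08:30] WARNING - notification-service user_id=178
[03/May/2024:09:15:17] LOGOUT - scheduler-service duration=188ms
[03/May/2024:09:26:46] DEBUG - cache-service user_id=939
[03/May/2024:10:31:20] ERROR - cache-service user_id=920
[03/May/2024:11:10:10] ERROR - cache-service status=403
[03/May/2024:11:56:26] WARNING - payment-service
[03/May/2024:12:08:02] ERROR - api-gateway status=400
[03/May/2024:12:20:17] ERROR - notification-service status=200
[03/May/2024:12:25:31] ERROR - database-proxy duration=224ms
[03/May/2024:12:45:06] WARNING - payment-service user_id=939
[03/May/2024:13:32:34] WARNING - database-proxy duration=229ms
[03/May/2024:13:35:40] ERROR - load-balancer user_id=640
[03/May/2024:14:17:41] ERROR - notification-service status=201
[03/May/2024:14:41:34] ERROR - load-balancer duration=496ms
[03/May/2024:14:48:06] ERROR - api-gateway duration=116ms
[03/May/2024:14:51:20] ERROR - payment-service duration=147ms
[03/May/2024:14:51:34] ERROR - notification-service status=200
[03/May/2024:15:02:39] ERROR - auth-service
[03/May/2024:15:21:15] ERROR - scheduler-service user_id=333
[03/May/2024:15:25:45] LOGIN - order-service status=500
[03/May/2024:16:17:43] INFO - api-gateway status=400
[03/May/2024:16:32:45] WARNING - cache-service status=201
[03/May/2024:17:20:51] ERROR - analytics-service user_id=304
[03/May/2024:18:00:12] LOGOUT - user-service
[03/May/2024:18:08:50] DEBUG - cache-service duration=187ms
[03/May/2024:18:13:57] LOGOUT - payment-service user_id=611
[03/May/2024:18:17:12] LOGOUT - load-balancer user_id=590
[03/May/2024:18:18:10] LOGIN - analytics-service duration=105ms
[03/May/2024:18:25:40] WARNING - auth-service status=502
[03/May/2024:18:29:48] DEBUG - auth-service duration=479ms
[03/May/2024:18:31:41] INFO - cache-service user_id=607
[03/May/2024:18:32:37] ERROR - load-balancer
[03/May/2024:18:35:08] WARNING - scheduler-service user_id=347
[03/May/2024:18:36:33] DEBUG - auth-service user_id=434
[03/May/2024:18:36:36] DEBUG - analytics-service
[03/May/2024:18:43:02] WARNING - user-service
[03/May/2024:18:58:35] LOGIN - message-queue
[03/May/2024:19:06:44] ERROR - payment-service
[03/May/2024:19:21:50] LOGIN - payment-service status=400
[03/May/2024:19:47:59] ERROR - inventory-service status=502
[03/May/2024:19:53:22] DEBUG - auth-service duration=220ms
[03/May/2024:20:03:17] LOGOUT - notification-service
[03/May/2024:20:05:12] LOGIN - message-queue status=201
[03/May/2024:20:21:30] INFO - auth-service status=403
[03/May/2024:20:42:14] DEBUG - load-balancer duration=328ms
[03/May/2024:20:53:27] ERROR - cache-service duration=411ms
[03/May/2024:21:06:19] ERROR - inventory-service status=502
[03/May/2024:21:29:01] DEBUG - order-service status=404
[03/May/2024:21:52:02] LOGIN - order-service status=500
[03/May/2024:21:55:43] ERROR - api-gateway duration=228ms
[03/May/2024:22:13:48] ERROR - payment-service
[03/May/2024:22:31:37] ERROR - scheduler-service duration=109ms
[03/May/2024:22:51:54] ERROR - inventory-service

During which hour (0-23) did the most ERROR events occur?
14

To find the peak hour:

1. Group all ERROR events by hour
2. Count events in each hour
3. Find hour with maximum count
4. Peak hour: 14 (with 5 events)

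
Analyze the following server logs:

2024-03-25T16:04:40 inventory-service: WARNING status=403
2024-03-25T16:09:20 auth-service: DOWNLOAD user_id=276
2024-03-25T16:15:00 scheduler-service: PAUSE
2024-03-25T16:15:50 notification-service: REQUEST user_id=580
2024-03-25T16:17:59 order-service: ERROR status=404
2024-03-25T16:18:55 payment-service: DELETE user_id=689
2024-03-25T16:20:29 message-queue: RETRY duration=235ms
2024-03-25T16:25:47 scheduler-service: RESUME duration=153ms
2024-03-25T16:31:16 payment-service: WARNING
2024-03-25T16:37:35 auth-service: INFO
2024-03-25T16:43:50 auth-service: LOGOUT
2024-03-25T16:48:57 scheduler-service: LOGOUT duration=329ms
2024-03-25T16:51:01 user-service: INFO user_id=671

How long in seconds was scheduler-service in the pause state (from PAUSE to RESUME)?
647

To calculate state duration:

1. Find PAUSE event for scheduler-service: 2024-03-25T16:15:00
2. Find RESUME event for scheduler-service: 2024-03-25T16:25:47
3. Calculate duration: 2024-03-25T16:25:47 - 2024-03-25T16:15:00 = 647 seconds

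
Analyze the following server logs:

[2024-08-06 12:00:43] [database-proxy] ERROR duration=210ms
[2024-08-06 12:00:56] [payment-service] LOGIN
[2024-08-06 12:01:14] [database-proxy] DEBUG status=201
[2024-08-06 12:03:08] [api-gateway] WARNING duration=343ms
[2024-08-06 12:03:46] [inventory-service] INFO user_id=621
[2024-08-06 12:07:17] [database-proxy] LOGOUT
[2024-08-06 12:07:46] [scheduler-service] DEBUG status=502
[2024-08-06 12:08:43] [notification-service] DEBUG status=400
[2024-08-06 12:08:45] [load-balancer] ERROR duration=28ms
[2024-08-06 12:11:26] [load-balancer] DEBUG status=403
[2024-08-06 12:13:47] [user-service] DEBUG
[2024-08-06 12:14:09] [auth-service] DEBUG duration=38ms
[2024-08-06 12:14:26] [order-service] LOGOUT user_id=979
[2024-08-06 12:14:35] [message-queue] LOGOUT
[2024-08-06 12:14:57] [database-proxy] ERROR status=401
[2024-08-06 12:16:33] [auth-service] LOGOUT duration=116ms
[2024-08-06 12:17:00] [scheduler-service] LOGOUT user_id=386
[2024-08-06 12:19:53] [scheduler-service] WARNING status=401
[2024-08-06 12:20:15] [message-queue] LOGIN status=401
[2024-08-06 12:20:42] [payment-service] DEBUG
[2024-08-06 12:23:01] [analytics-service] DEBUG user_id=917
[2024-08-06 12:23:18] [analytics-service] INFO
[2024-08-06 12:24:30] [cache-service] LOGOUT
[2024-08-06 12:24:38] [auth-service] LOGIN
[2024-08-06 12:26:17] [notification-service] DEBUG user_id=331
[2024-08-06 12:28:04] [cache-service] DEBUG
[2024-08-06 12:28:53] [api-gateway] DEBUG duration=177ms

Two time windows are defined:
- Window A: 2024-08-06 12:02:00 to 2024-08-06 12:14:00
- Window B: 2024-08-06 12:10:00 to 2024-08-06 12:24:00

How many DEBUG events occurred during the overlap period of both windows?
2

To find overlap events:

1. Window A: 2024-08-06 12:02:00 to 2024-08-06 12:14:00
2. Window B: 2024-08-06 12:10:00 to 2024-08-06 12:24:00
3. Overlap period: 2024-08-06 12:10:00 to 2024-08-06 12:14:00
4. Count DEBUG events in overlap: 2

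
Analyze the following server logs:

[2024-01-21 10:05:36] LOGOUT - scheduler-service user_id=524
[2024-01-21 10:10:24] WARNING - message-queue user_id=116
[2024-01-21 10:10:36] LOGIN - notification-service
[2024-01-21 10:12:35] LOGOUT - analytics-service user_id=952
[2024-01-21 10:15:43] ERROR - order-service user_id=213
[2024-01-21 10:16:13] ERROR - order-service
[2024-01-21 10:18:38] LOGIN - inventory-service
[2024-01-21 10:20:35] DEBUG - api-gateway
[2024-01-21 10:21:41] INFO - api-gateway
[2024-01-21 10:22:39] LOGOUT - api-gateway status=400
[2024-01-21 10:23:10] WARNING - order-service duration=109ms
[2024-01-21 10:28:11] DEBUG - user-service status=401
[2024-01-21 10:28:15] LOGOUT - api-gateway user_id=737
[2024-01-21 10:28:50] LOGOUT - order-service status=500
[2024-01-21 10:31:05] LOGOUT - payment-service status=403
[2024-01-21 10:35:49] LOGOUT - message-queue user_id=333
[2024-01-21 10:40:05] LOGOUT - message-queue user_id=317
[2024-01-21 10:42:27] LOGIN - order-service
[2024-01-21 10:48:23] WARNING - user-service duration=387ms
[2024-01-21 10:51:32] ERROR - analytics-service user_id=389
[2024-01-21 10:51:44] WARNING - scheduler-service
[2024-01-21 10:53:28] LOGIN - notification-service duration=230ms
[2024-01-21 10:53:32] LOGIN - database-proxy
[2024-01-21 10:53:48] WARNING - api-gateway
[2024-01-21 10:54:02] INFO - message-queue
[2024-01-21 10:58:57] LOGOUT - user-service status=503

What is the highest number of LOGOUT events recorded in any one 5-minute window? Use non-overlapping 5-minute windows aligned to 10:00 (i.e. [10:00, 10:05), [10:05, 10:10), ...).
2

To find the burst window:

1. Divide the log period into non-overlapping 5-minute windows starting at 10:00
2. Count LOGOUT events in each window
3. Find the window with maximum count
4. Maximum events in a window: 2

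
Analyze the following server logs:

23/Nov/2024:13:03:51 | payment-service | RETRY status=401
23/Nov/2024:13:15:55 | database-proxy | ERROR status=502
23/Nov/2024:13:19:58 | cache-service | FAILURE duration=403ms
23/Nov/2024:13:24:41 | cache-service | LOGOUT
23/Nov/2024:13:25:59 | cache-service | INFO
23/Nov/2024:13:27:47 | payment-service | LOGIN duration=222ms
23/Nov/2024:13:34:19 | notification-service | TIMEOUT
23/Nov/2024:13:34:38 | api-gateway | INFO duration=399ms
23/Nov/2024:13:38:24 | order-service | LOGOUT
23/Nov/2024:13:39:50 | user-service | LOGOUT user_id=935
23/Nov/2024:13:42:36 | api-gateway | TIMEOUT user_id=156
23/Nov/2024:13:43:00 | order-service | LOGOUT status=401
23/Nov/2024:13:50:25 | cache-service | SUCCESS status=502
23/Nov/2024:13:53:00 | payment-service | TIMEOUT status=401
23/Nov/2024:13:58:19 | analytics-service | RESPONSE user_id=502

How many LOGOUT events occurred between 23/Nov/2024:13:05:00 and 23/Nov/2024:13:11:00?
0

To count events in the time window:

1. Window boundaries: 23/Nov/2024:13:05:00 to 23/Nov/2024:13:11:00
2. Filter for LOGOUT events within this window
3. Count matching events: 0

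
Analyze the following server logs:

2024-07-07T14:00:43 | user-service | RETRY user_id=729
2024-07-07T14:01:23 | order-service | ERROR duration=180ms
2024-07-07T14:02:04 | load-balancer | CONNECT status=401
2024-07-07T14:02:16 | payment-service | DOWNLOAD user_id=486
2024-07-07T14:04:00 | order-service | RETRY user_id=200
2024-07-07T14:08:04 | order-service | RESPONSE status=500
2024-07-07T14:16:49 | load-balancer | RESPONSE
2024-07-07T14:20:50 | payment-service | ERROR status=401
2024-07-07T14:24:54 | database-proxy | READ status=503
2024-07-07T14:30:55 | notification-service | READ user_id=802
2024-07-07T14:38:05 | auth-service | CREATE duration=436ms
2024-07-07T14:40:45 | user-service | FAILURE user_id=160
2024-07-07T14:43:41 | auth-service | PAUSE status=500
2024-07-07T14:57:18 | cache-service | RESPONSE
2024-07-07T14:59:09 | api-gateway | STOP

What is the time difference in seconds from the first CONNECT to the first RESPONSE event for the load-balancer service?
885

To find the time between events:

1. Locate the first CONNECT event for load-balancer: 2024-07-07T14:02:04
2. Locate the first RESPONSE event for load-balancer: 2024-07-07T14:16:49
3. Calculate the difference: 2024-07-07T14:16:49 - 2024-07-07T14:02:04 = 885 seconds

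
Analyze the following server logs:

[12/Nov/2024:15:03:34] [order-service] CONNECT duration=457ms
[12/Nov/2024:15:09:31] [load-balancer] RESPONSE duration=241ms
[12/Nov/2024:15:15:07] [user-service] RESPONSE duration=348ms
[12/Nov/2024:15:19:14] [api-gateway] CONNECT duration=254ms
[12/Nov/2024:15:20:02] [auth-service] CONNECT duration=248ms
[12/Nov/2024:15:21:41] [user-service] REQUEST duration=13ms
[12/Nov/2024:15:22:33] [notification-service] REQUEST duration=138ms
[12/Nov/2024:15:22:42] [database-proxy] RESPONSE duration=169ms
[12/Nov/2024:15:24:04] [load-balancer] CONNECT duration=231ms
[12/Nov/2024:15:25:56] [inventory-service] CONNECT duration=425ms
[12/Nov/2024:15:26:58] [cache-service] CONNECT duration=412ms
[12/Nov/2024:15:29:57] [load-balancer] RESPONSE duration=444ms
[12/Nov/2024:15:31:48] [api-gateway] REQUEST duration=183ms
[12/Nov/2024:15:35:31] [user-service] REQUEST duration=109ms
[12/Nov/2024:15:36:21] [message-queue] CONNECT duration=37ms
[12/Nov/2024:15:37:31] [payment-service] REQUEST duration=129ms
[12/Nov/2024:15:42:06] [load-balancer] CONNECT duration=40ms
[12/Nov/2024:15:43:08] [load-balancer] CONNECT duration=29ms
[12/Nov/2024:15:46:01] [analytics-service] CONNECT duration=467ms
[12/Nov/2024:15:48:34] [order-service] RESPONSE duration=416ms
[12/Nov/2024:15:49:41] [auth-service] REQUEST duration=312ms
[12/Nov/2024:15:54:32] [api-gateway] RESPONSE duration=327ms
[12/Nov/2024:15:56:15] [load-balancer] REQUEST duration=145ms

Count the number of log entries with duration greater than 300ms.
9

To count timeouts:

1. Threshold: 300ms
2. Extract duration from each log entry
3. Count entries where duration > 300
4. Timeout count: 9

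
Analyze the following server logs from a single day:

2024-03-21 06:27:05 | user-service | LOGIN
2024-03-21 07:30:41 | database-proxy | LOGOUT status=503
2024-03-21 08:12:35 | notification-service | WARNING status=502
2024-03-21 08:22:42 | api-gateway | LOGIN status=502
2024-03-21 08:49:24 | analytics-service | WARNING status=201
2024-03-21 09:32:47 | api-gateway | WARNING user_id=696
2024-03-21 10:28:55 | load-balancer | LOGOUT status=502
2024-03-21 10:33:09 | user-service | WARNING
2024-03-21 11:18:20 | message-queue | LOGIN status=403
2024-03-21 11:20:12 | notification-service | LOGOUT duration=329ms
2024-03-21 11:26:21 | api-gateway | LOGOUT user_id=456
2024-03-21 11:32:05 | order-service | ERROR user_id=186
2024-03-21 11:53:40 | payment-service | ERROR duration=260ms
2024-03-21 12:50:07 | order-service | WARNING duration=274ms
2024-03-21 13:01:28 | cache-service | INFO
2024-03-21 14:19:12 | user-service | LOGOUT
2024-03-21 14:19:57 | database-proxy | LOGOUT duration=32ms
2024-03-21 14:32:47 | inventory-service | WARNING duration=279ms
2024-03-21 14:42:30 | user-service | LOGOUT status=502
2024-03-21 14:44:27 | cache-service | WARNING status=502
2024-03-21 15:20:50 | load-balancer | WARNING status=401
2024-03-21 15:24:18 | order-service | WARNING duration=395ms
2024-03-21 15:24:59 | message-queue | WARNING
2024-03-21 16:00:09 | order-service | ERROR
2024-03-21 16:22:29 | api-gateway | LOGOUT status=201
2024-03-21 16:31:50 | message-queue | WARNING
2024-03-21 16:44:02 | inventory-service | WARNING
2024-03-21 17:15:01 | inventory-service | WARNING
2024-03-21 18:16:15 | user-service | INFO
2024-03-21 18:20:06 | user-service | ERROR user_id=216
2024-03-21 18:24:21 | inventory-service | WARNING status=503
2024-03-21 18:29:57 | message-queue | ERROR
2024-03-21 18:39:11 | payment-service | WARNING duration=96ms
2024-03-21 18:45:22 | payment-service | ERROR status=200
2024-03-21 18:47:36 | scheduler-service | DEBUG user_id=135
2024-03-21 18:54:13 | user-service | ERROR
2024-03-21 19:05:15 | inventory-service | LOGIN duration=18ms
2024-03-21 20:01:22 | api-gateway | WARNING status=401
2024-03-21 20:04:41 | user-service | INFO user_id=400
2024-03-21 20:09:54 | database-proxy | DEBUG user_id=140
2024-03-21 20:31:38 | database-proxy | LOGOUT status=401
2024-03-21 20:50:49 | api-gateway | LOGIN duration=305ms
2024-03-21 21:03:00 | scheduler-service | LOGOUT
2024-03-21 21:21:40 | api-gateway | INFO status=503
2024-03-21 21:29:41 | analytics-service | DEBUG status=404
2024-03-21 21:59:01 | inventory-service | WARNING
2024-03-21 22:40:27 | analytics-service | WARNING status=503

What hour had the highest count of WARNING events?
15

To find the peak hour:

1. Group all WARNING events by hour
2. Count events in each hour
3. Find hour with maximum count
4. Peak hour: 15 (with 3 events)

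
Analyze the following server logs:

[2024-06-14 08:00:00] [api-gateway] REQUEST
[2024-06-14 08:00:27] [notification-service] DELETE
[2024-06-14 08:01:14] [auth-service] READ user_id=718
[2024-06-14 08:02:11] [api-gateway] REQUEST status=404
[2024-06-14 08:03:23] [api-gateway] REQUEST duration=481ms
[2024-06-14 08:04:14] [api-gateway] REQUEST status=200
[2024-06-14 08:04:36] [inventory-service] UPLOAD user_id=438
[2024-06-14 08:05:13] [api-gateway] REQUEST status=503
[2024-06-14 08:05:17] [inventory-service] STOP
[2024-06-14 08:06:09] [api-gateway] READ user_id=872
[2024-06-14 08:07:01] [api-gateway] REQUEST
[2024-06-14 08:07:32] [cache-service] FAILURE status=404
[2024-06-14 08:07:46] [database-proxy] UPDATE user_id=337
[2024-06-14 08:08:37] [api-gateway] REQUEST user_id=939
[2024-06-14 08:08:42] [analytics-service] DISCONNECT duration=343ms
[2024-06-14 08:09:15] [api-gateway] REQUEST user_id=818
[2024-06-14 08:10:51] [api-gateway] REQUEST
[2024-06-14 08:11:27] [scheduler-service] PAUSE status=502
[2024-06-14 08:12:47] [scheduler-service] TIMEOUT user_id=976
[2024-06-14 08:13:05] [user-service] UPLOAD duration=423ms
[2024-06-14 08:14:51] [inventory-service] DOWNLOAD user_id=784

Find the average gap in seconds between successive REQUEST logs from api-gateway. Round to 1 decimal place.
81.4

To calculate average interval:

1. Find all REQUEST events for api-gateway in order
2. Calculate time gaps between consecutive events
3. Compute mean of gaps: 651 / 8 = 81.4 seconds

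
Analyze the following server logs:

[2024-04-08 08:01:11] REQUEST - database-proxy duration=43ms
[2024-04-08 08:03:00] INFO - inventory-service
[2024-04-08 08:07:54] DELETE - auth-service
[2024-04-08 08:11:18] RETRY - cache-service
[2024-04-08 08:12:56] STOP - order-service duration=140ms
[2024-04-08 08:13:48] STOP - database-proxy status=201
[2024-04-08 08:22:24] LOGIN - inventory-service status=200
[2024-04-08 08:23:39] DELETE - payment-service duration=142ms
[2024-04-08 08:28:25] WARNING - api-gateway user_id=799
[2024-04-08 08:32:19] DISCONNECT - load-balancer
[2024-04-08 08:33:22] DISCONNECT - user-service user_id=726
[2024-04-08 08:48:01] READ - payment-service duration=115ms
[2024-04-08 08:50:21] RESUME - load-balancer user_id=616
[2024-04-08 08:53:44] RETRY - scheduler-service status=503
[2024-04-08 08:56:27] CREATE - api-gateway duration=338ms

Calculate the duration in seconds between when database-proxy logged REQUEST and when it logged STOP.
757

To find the time between events:

1. Locate the first REQUEST event for database-proxy: 2024-04-08 08:01:11
2. Locate the first STOP event for database-proxy: 2024-04-08 08:13:48
3. Calculate the difference: 2024-04-08 08:13:48 - 2024-04-08 08:01:11 = 757 seconds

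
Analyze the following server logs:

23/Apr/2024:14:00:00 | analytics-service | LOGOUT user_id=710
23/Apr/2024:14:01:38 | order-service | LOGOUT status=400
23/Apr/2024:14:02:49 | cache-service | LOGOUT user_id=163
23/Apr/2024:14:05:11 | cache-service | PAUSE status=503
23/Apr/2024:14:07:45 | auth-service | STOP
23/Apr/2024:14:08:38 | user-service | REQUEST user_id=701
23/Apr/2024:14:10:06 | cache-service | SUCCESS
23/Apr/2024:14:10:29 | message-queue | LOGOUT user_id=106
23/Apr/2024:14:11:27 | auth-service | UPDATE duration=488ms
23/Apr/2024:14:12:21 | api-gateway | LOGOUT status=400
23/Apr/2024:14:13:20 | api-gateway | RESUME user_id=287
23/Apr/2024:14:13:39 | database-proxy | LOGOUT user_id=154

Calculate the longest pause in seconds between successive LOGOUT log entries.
460

To find the longest gap:

1. Extract all LOGOUT events in chronological order
2. Calculate time differences between consecutive events
3. Find the maximum difference
4. Longest gap: 460 seconds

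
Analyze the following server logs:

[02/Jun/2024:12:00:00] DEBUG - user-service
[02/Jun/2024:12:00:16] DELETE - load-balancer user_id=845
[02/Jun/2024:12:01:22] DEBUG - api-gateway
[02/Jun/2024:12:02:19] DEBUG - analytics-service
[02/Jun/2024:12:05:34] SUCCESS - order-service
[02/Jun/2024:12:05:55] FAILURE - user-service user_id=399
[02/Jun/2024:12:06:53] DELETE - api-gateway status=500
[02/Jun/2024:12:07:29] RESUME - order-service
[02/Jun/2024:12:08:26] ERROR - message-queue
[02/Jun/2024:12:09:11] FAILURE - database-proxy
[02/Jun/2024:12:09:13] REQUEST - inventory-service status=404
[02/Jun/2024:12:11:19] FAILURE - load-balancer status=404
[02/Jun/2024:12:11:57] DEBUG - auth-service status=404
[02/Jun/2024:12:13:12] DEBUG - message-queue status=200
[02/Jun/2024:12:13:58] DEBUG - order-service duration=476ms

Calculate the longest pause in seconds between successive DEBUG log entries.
578

To find the longest gap:

1. Extract all DEBUG events in chronological order
2. Calculate time differences between consecutive events
3. Find the maximum difference
4. Longest gap: 578 seconds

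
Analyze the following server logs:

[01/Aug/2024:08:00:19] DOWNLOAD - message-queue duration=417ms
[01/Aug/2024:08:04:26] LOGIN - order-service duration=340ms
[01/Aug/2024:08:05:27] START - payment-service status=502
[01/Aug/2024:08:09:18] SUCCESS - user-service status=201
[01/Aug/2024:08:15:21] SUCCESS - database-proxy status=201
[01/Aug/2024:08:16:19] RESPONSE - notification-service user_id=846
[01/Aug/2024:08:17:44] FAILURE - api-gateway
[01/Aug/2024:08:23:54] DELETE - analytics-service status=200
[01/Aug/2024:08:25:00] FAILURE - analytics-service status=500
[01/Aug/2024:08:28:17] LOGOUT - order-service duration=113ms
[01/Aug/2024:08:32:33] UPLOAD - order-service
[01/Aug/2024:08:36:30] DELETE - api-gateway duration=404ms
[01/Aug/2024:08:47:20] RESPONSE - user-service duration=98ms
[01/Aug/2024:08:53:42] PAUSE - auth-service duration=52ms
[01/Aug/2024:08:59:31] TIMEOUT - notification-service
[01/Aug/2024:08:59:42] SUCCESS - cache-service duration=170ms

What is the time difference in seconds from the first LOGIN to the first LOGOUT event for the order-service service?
1431

To find the time between events:

1. Locate the first LOGIN event for order-service: 01/Aug/2024:08:04:26
2. Locate the first LOGOUT event for order-service: 01/Aug/2024:08:28:17
3. Calculate the difference: 01/Aug/2024:08:28:17 - 01/Aug/2024:08:04:26 = 1431 seconds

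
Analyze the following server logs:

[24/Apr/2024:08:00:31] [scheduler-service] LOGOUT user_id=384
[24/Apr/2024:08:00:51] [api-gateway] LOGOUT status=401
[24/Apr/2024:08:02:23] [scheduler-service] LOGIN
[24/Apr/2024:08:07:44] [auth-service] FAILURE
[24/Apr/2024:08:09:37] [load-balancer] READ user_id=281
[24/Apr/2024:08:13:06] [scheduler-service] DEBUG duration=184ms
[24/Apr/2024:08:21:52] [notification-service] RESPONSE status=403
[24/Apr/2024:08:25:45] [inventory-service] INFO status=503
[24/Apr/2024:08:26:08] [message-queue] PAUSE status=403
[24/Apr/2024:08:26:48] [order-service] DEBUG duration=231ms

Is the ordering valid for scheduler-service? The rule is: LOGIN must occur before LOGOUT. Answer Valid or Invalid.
Invalid

To validate ordering:

1. Required order: LOGIN → LOGOUT
2. Rule: LOGIN must occur before LOGOUT
3. Check actual order of events for scheduler-service
4. Result: Invalid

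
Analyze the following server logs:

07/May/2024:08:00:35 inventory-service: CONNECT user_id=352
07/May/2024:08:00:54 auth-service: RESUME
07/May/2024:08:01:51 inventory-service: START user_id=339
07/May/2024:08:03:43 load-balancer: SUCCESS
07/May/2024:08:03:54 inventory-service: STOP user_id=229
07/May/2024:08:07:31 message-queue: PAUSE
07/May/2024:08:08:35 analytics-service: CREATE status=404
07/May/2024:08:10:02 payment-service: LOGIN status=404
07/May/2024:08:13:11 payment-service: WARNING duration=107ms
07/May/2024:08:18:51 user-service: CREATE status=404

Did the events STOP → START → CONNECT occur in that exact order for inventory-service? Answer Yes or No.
No

To verify sequence order:

1. Find all events in sequence STOP → START → CONNECT for inventory-service
2. Extract their timestamps
3. Check if timestamps are in ascending order
4. Result: No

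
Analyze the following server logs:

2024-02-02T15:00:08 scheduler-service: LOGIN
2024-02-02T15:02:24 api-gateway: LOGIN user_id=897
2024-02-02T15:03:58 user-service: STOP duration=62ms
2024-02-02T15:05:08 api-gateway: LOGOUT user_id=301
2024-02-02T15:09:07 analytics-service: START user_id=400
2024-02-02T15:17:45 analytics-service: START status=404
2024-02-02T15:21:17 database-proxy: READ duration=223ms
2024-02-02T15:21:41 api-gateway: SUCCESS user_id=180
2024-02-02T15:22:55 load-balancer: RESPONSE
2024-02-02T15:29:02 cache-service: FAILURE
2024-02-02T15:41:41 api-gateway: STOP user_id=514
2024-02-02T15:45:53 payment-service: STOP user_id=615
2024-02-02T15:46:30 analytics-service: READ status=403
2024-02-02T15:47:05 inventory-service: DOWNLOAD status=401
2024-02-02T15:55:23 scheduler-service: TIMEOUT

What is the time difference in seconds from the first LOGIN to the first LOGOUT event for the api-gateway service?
164

To find the time between events:

1. Locate the first LOGIN event for api-gateway: 2024-02-02T15:02:24
2. Locate the first LOGOUT event for api-gateway: 2024-02-02T15:05:08
3. Calculate the difference: 2024-02-02T15:05:08 - 2024-02-02T15:02:24 = 164 seconds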